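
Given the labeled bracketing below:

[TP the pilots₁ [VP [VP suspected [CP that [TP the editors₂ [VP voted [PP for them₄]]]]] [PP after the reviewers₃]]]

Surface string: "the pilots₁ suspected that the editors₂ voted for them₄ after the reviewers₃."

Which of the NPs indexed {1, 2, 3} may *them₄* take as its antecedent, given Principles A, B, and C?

{1, 3}

*them* is a pronoun, so Principle B applies: it must be free in its binding domain.
Binding domain of *them₄*: the embedded TP, whose subject is the editors₂.
*the pilots₁* c-commands the pronoun but from outside its binding domain, and is not c-commanded by it → coindexation permitted.
*the editors₂* c-commands the pronoun within its binding domain → coindexation would violate Principle B.
*the reviewers₃* and the pronoun do not c-command one another → neither Principle B nor Principle C is at stake; coindexation permitted.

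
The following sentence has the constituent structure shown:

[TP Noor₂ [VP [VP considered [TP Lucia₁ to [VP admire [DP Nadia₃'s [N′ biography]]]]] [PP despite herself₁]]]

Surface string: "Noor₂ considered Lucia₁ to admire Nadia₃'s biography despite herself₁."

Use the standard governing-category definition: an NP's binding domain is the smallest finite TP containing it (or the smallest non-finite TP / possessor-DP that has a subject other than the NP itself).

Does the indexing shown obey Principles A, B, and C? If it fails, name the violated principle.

The two coindexed NPs are *Lucia₁* and *herself₁*.
*herself₁* is an anaphor. Principle A requires it to be bound within its binding domain — the matrix TP, whose subject is Noor₂.
Within that domain it is c-commanded by *Noor₂*, which does not share its index.
*Lucia₁* does not c-command the anaphor at all.
The anaphor is unbound in its domain → Principle A violation.

Principle A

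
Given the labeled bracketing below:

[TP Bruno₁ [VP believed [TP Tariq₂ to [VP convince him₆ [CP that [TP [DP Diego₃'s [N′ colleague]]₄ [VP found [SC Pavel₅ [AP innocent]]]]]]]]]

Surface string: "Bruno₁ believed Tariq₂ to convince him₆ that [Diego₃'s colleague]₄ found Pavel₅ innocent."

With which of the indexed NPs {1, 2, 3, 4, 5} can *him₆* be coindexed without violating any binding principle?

*him* is a pronoun, so Principle B applies: it must be free in its binding domain.
Binding domain of *him₆*: the embedded TP, whose subject is Tariq₂.
*Bruno₁* c-commands the pronoun but from outside its binding domain, and is not c-commanded by it → coindexation permitted.
*Tariq₂* c-commands the pronoun within its binding domain → coindexation would violate Principle B.
*Diego₃*: the pronoun c-commands this R-expression → coindexation would violate Principle C on *Diego₃*.
*[Diego₃'s colleague]₄*: the pronoun c-commands this R-expression → coindexation would violate Principle C on *[Diego₃'s colleague]₄*.
*Pavel₅*: the pronoun c-commands this R-expression → coindexation would violate Principle C on *Pavel₅*.

{1}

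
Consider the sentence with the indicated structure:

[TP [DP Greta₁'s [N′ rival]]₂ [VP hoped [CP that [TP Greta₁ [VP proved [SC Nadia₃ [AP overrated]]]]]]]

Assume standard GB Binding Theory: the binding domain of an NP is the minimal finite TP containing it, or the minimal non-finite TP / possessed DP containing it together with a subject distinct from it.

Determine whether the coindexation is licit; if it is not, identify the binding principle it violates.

The two coindexed NPs are *Greta₁* and *Greta₁*.
*Greta₁* is an R-expression; no coindexed NP c-commands it, so Principle C holds.
*Greta₁* is an R-expression; *Greta₁* does not c-command it, and no other NP shares its index, so Principle C is satisfied.
All principles are respected.

grammatical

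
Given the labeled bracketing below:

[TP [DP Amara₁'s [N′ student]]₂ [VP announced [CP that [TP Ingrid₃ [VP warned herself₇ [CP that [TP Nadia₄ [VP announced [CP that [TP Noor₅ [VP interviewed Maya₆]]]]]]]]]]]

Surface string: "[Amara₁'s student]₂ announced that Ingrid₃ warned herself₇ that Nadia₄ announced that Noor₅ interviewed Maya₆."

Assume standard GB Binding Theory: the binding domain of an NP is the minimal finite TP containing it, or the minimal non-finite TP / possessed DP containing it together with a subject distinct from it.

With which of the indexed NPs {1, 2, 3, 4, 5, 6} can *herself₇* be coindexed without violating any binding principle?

*herself* is an anaphor, so Principle A applies: it must be bound in its binding domain.
Binding domain of *herself₇*: the embedded TP, whose subject is Ingrid₃.
*Amara₁* does not c-command the anaphor → cannot bind it.
*[Amara₁'s student]₂* c-commands the anaphor but is outside its binding domain → cannot satisfy Principle A.
*Ingrid₃* c-commands the anaphor within its binding domain → licit binder.
*Nadia₄* does not c-command the anaphor → cannot bind it.
*Noor₅* does not c-command the anaphor → cannot bind it.
*Maya₆* does not c-command the anaphor → cannot bind it.

{3}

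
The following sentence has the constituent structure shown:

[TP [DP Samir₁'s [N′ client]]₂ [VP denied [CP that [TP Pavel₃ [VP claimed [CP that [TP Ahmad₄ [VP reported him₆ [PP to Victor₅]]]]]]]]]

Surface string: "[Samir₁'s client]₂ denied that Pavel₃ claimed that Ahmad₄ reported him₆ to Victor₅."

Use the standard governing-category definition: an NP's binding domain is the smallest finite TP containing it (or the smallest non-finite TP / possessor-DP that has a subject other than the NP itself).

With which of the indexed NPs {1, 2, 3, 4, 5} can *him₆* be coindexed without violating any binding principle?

*him* is a pronoun, so Principle B applies: it must be free in its binding domain.
Binding domain of *him₆*: the embedded TP, whose subject is Ahmad₄.
*Samir₁* and the pronoun do not c-command one another → neither Principle B nor Principle C is at stake; coindexation permitted.
*[Samir₁'s client]₂* c-commands the pronoun but from outside its binding domain, and is not c-commanded by it → coindexation permitted.
*Pavel₃* c-commands the pronoun but from outside its binding domain, and is not c-commanded by it → coindexation permitted.
*Ahmad₄* c-commands the pronoun within its binding domain → coindexation would violate Principle B.
*Victor₅*: the pronoun c-commands this R-expression → coindexation would violate Principle C on *Victor₅*.

{1, 2, 3}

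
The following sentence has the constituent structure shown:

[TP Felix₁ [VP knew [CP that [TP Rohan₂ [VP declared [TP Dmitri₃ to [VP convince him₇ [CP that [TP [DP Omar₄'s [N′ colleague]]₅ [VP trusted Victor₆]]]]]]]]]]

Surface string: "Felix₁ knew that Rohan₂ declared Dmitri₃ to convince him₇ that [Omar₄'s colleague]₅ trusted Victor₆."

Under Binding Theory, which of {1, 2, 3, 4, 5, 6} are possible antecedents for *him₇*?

{1, 2}

*him* is a pronoun, so Principle B applies: it must be free in its binding domain.
Binding domain of *him₇*: the embedded TP, whose subject is Dmitri₃.
*Felix₁* c-commands the pronoun but from outside its binding domain, and is not c-commanded by it → coindexation permitted.
*Rohan₂* c-commands the pronoun but from outside its binding domain, and is not c-commanded by it → coindexation permitted.
*Dmitri₃* c-commands the pronoun within its binding domain → coindexation would violate Principle B.
*Omar₄*: the pronoun c-commands this R-expression → coindexation would violate Principle C on *Omar₄*.
*[Omar₄'s colleague]₅*: the pronoun c-commands this R-expression → coindexation would violate Principle C on *[Omar₄'s colleague]₅*.
*Victor₆*: the pronoun c-commands this R-expression → coindexation would violate Principle C on *Victor₆*.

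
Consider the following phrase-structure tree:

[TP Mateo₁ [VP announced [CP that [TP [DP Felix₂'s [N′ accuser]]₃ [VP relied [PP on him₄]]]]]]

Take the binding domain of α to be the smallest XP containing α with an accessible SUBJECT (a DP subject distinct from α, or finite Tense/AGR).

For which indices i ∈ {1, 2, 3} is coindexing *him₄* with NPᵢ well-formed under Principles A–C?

*him* is a pronoun, so Principle B applies: it must be free in its binding domain.
Binding domain of *him₄*: the embedded TP, whose subject is [Felix₂'s accuser]₃.
*Mateo₁* c-commands the pronoun but from outside its binding domain, and is not c-commanded by it → coindexation permitted.
*Felix₂* and the pronoun do not c-command one another → neither Principle B nor Principle C is at stake; coindexation permitted.
*[Felix₂'s accuser]₃* c-commands the pronoun within its binding domain → coindexation would violate Principle B.

{1, 2}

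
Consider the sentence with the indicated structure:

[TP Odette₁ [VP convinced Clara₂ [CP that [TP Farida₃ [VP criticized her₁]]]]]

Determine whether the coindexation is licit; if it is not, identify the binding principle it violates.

The two coindexed NPs are *Odette₁* and *her₁*.
*her₁* is a pronoun; its binding domain is the embedded TP, whose subject is Farida₃. Within that domain it is c-commanded only by *Farida₃*, which carries a different index — the pronoun is free locally, so Principle B holds.
*Odette₁* is an R-expression; *her₁* does not c-command it, and no other NP shares its index, so Principle C is satisfied.
All principles are respected.

grammatical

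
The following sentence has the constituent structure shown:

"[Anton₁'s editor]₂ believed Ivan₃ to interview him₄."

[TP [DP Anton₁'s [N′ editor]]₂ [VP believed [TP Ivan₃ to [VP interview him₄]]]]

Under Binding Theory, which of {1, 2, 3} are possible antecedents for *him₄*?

{1, 2}

*him* is a pronoun, so Principle B applies: it must be free in its binding domain.
Binding domain of *him₄*: the embedded TP, whose subject is Ivan₃.
*Anton₁* and the pronoun do not c-command one another → neither Principle B nor Principle C is at stake; coindexation permitted.
*[Anton₁'s editor]₂* c-commands the pronoun but from outside its binding domain, and is not c-commanded by it → coindexation permitted.
*Ivan₃* c-commands the pronoun within its binding domain → coindexation would violate Principle B.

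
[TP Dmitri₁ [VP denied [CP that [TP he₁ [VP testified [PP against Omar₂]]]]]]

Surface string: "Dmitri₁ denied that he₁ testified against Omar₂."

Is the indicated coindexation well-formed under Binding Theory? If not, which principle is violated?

The two coindexed NPs are *Dmitri₁* and *he₁*.
*he₁* is a pronoun; nothing c-commands it within its binding domain (the embedded TP.), so Principle B holds trivially.
*Dmitri₁* is an R-expression; *he₁* does not c-command it, and no other NP shares its index, so Principle C is satisfied.
All principles are respected.

grammatical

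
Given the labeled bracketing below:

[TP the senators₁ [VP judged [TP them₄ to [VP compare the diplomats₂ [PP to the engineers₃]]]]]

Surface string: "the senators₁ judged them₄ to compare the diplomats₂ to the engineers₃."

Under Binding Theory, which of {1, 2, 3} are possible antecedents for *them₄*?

*them* is a pronoun, so Principle B applies: it must be free in its binding domain.
Binding domain of *them₄*: the matrix TP, whose subject is the senators₁.
*the senators₁* c-commands the pronoun within its binding domain → coindexation would violate Principle B.
*the diplomats₂*: the pronoun c-commands this R-expression → coindexation would violate Principle C on *the diplomats₂*.
*the engineers₃*: the pronoun c-commands this R-expression → coindexation would violate Principle C on *the engineers₃*.

none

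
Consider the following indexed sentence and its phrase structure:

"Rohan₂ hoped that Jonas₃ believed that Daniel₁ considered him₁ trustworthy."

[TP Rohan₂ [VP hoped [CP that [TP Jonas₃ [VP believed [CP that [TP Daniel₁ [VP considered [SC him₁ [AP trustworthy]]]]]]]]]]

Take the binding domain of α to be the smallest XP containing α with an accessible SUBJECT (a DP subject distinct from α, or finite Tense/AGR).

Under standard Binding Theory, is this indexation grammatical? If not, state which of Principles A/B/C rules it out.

The two coindexed NPs are *Daniel₁* and *him₁*.
*him₁* is a pronoun. Its binding domain is the embedded TP, whose subject is Daniel₁.
*Daniel₁* c-commands it within that domain and carries the same index.
The pronoun is locally bound → Principle B violation.

Principle B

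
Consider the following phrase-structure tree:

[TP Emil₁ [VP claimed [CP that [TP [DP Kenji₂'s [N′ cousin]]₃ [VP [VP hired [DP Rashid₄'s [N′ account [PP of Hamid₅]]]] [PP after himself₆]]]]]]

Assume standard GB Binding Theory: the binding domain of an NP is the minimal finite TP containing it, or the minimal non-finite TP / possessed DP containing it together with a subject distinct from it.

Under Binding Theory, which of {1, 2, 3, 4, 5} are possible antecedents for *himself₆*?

{3}

*himself* is an anaphor, so Principle A applies: it must be bound in its binding domain.
Binding domain of *himself₆*: the embedded TP, whose subject is [Kenji₂'s cousin]₃.
*Emil₁* c-commands the anaphor but is outside its binding domain → cannot satisfy Principle A.
*Kenji₂* does not c-command the anaphor → cannot bind it.
*[Kenji₂'s cousin]₃* c-commands the anaphor within its binding domain → licit binder.
*Rashid₄* does not c-command the anaphor → cannot bind it.
*Hamid₅* does not c-command the anaphor → cannot bind it.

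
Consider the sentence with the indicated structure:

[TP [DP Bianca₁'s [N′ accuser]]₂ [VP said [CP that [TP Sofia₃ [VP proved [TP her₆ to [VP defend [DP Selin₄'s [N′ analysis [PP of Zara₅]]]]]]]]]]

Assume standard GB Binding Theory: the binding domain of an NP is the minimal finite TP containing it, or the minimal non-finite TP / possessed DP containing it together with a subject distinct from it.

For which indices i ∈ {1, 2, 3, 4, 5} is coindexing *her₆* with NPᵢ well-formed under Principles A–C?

{1, 2}

*her* is a pronoun, so Principle B applies: it must be free in its binding domain.
Binding domain of *her₆*: the embedded TP, whose subject is Sofia₃.
*Bianca₁* and the pronoun do not c-command one another → neither Principle B nor Principle C is at stake; coindexation permitted.
*[Bianca₁'s accuser]₂* c-commands the pronoun but from outside its binding domain, and is not c-commanded by it → coindexation permitted.
*Sofia₃* c-commands the pronoun within its binding domain → coindexation would violate Principle B.
*Selin₄*: the pronoun c-commands this R-expression → coindexation would violate Principle C on *Selin₄*.
*Zara₅*: the pronoun c-commands this R-expression → coindexation would violate Principle C on *Zara₅*.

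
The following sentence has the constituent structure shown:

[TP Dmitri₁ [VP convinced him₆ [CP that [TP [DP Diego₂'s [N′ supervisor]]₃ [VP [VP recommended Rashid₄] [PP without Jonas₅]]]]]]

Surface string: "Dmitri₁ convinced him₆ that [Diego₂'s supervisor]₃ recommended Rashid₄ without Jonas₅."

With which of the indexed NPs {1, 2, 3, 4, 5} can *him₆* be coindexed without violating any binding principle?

*him* is a pronoun, so Principle B applies: it must be free in its binding domain.
Binding domain of *him₆*: the matrix TP, whose subject is Dmitri₁.
*Dmitri₁* c-commands the pronoun within its binding domain → coindexation would violate Principle B.
*Diego₂*: the pronoun c-commands this R-expression → coindexation would violate Principle C on *Diego₂*.
*[Diego₂'s supervisor]₃*: the pronoun c-commands this R-expression → coindexation would violate Principle C on *[Diego₂'s supervisor]₃*.
*Rashid₄*: the pronoun c-commands this R-expression → coindexation would violate Principle C on *Rashid₄*.
*Jonas₅*: the pronoun c-commands this R-expression → coindexation would violate Principle C on *Jonas₅*.

none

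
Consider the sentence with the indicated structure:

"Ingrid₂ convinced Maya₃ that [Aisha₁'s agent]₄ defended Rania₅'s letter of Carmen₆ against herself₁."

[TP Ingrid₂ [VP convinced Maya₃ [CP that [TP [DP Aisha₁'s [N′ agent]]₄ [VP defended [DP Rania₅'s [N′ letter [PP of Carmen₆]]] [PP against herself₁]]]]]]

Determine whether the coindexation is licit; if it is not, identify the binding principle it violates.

The two coindexed NPs are *Aisha₁* and *herself₁*.
*herself₁* is an anaphor. Principle A requires it to be bound within its binding domain — the embedded TP, whose subject is [Aisha₁'s agent]₄.
Within that domain it is c-commanded by *[Aisha₁'s agent]₄*, which does not share its index.
*Aisha₁* does not c-command the anaphor at all.
The anaphor is unbound in its domain → Principle A violation.

Principle A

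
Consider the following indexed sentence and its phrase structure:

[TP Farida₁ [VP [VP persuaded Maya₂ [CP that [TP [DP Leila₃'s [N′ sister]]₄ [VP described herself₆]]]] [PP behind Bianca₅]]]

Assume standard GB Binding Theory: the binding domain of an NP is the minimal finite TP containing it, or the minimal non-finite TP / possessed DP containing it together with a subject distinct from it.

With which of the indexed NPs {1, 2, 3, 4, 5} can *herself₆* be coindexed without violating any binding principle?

*herself* is an anaphor, so Principle A applies: it must be bound in its binding domain.
Binding domain of *herself₆*: the embedded TP, whose subject is [Leila₃'s sister]₄.
*Farida₁* c-commands the anaphor but is outside its binding domain → cannot satisfy Principle A.
*Maya₂* c-commands the anaphor but is outside its binding domain → cannot satisfy Principle A.
*Leila₃* does not c-command the anaphor → cannot bind it.
*[Leila₃'s sister]₄* c-commands the anaphor within its binding domain → licit binder.
*Bianca₅* does not c-command the anaphor → cannot bind it.

{4}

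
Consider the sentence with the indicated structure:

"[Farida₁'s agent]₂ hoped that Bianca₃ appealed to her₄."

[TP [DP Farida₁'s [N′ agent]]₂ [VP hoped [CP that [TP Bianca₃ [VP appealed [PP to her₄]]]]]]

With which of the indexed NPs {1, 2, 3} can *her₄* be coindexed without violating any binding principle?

*her* is a pronoun, so Principle B applies: it must be free in its binding domain.
Binding domain of *her₄*: the embedded TP, whose subject is Bianca₃.
*Farida₁* and the pronoun do not c-command one another → neither Principle B nor Principle C is at stake; coindexation permitted.
*[Farida₁'s agent]₂* c-commands the pronoun but from outside its binding domain, and is not c-commanded by it → coindexation permitted.
*Bianca₃* c-commands the pronoun within its binding domain → coindexation would violate Principle B.

{1, 2}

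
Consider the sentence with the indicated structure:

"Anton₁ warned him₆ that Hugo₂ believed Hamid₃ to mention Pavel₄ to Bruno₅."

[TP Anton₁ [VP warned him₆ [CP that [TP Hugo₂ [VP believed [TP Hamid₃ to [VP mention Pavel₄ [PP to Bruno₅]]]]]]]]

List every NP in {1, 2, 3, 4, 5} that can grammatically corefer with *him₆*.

*him* is a pronoun, so Principle B applies: it must be free in its binding domain.
Binding domain of *him₆*: the matrix TP, whose subject is Anton₁.
*Anton₁* c-commands the pronoun within its binding domain → coindexation would violate Principle B.
*Hugo₂*: the pronoun c-commands this R-expression → coindexation would violate Principle C on *Hugo₂*.
*Hamid₃*: the pronoun c-commands this R-expression → coindexation would violate Principle C on *Hamid₃*.
*Pavel₄*: the pronoun c-commands this R-expression → coindexation would violate Principle C on *Pavel₄*.
*Bruno₅*: the pronoun c-commands this R-expression → coindexation would violate Principle C on *Bruno₅*.

none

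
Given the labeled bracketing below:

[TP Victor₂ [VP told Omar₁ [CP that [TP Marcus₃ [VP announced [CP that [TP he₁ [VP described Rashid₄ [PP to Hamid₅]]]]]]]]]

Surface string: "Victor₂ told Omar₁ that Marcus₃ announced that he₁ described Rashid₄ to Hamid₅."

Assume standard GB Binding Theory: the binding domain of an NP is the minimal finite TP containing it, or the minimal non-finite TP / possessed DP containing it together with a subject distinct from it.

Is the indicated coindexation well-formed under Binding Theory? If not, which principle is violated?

The two coindexed NPs are *Omar₁* and *he₁*.
*he₁* is a pronoun; nothing c-commands it within its binding domain (the embedded TP.), so Principle B holds trivially.
*Omar₁* is an R-expression; *he₁* does not c-command it, and no other NP shares its index, so Principle C is satisfied.
All principles are respected.

grammatical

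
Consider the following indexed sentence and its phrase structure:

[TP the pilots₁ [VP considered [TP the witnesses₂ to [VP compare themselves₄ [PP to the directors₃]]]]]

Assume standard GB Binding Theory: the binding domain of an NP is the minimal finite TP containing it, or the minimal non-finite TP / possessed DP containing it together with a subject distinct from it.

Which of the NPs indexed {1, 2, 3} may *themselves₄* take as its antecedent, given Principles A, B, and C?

*themselves* is an anaphor, so Principle A applies: it must be bound in its binding domain.
Binding domain of *themselves₄*: the embedded TP, whose subject is the witnesses₂.
*the pilots₁* c-commands the anaphor but is outside its binding domain → cannot satisfy Principle A.
*the witnesses₂* c-commands the anaphor within its binding domain → licit binder.
*the directors₃* does not c-command the anaphor → cannot bind it.

{2}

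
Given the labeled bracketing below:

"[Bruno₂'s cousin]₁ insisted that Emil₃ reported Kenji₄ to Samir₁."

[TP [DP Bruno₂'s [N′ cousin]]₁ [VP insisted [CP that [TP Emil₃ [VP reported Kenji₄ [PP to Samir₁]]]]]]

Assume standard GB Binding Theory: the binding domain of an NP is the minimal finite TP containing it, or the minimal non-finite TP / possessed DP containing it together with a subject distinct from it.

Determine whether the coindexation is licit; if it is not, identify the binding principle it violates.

The two coindexed NPs are *[Bruno₂'s cousin]₁* and *Samir₁*.
*Samir₁* is an R-expression. Principle C requires it to be free everywhere.
*[Bruno₂'s cousin]₁* c-commands it and carries the same index.
The R-expression is bound → Principle C violation.

Principle C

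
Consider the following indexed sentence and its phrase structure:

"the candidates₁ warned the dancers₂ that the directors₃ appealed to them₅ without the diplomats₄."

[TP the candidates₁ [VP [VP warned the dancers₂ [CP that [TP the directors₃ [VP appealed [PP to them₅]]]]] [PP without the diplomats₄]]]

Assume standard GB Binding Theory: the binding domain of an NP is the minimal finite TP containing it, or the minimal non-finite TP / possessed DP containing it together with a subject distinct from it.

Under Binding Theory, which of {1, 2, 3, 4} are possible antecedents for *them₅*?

*them* is a pronoun, so Principle B applies: it must be free in its binding domain.
Binding domain of *them₅*: the embedded TP, whose subject is the directors₃.
*the candidates₁* c-commands the pronoun but from outside its binding domain, and is not c-commanded by it → coindexation permitted.
*the dancers₂* c-commands the pronoun but from outside its binding domain, and is not c-commanded by it → coindexation permitted.
*the directors₃* c-commands the pronoun within its binding domain → coindexation would violate Principle B.
*the diplomats₄* and the pronoun do not c-command one another → neither Principle B nor Principle C is at stake; coindexation permitted.

{1, 2, 4}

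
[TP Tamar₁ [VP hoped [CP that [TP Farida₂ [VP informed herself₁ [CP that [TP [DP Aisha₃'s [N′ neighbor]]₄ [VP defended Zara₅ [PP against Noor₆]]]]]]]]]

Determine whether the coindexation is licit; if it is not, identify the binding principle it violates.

Principle A

The two coindexed NPs are *Tamar₁* and *herself₁*.
*herself₁* is an anaphor. Principle A requires it to be bound within its binding domain — the embedded TP, whose subject is Farida₂.
Within that domain it is c-commanded by *Farida₂*, which does not share its index.
*Tamar₁* does c-command the anaphor, but from outside its binding domain.
The anaphor is unbound in its domain → Principle A violation.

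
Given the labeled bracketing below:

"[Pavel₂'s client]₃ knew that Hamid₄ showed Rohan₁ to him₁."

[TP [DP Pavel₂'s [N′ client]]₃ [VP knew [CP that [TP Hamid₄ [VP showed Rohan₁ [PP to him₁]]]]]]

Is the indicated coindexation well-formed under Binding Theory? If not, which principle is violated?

The two coindexed NPs are *Rohan₁* and *him₁*.
*him₁* is a pronoun. Its binding domain is the embedded TP, whose subject is Hamid₄.
*Rohan₁* c-commands it within that domain and carries the same index.
The pronoun is locally bound → Principle B violation.

Principle B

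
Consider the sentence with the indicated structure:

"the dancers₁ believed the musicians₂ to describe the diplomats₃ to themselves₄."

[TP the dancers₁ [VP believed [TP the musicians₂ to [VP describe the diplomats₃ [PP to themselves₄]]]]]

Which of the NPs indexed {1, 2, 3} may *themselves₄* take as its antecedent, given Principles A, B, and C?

{2, 3}

*themselves* is an anaphor, so Principle A applies: it must be bound in its binding domain.
Binding domain of *themselves₄*: the embedded TP, whose subject is the musicians₂.
*the dancers₁* c-commands the anaphor but is outside its binding domain → cannot satisfy Principle A.
*the musicians₂* c-commands the anaphor within its binding domain → licit binder.
*the diplomats₃* c-commands the anaphor within its binding domain → licit binder.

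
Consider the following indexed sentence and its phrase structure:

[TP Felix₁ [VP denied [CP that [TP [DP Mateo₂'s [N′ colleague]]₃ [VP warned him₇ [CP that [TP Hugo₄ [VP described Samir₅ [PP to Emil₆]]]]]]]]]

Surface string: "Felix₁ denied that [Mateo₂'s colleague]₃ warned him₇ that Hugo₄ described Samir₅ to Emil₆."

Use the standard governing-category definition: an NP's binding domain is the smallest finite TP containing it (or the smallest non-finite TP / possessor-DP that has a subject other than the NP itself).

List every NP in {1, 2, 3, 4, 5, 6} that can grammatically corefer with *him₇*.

*him* is a pronoun, so Principle B applies: it must be free in its binding domain.
Binding domain of *him₇*: the embedded TP, whose subject is [Mateo₂'s colleague]₃.
*Felix₁* c-commands the pronoun but from outside its binding domain, and is not c-commanded by it → coindexation permitted.
*Mateo₂* and the pronoun do not c-command one another → neither Principle B nor Principle C is at stake; coindexation permitted.
*[Mateo₂'s colleague]₃* c-commands the pronoun within its binding domain → coindexation would violate Principle B.
*Hugo₄*: the pronoun c-commands this R-expression → coindexation would violate Principle C on *Hugo₄*.
*Samir₅*: the pronoun c-commands this R-expression → coindexation would violate Principle C on *Samir₅*.
*Emil₆*: the pronoun c-commands this R-expression → coindexation would violate Principle C on *Emil₆*.

{1, 2}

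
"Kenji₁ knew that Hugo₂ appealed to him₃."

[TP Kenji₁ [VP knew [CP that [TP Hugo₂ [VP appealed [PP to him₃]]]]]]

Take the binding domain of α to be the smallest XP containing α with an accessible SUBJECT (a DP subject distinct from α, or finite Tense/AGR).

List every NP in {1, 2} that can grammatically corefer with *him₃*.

*him* is a pronoun, so Principle B applies: it must be free in its binding domain.
Binding domain of *him₃*: the embedded TP, whose subject is Hugo₂.
*Kenji₁* c-commands the pronoun but from outside its binding domain, and is not c-commanded by it → coindexation permitted.
*Hugo₂* c-commands the pronoun within its binding domain → coindexation would violate Principle B.

{1}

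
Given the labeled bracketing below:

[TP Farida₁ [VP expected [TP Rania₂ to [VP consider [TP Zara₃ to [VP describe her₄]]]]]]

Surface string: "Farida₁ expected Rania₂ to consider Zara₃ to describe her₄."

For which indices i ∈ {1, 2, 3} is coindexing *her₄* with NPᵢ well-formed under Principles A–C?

*her* is a pronoun, so Principle B applies: it must be free in its binding domain.
Binding domain of *her₄*: the embedded TP, whose subject is Zara₃.
*Farida₁* c-commands the pronoun but from outside its binding domain, and is not c-commanded by it → coindexation permitted.
*Rania₂* c-commands the pronoun but from outside its binding domain, and is not c-commanded by it → coindexation permitted.
*Zara₃* c-commands the pronoun within its binding domain → coindexation would violate Principle B.

{1, 2}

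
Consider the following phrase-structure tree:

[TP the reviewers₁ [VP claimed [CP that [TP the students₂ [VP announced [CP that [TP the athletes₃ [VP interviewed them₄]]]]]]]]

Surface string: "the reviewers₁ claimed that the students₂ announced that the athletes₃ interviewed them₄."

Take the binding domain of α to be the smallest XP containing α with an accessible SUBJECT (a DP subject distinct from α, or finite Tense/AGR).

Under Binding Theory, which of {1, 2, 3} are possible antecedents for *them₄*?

*them* is a pronoun, so Principle B applies: it must be free in its binding domain.
Binding domain of *them₄*: the embedded TP, whose subject is the athletes₃.
*the reviewers₁* c-commands the pronoun but from outside its binding domain, and is not c-commanded by it → coindexation permitted.
*the students₂* c-commands the pronoun but from outside its binding domain, and is not c-commanded by it → coindexation permitted.
*the athletes₃* c-commands the pronoun within its binding domain → coindexation would violate Principle B.

{1, 2}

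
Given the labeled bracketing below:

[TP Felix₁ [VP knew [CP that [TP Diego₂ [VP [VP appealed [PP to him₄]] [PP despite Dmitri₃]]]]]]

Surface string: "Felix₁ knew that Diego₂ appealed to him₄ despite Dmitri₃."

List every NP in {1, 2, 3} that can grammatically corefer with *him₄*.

{1, 3}

*him* is a pronoun, so Principle B applies: it must be free in its binding domain.
Binding domain of *him₄*: the embedded TP, whose subject is Diego₂.
*Felix₁* c-commands the pronoun but from outside its binding domain, and is not c-commanded by it → coindexation permitted.
*Diego₂* c-commands the pronoun within its binding domain → coindexation would violate Principle B.
*Dmitri₃* and the pronoun do not c-command one another → neither Principle B nor Principle C is at stake; coindexation permitted.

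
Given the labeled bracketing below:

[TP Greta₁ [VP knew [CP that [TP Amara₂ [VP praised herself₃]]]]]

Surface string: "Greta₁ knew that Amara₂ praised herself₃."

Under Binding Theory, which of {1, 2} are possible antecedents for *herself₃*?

*herself* is an anaphor, so Principle A applies: it must be bound in its binding domain.
Binding domain of *herself₃*: the embedded TP, whose subject is Amara₂.
*Greta₁* c-commands the anaphor but is outside its binding domain → cannot satisfy Principle A.
*Amara₂* c-commands the anaphor within its binding domain → licit binder.

{2}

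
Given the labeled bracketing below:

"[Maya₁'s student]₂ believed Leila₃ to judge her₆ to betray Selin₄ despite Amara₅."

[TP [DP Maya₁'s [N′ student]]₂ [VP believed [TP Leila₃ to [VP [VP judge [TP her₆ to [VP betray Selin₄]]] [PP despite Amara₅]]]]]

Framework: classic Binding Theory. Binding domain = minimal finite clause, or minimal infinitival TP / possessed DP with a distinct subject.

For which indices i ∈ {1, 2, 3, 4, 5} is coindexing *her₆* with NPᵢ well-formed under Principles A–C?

{1, 2, 5}

*her* is a pronoun, so Principle B applies: it must be free in its binding domain.
Binding domain of *her₆*: the embedded TP, whose subject is Leila₃.
*Maya₁* and the pronoun do not c-command one another → neither Principle B nor Principle C is at stake; coindexation permitted.
*[Maya₁'s student]₂* c-commands the pronoun but from outside its binding domain, and is not c-commanded by it → coindexation permitted.
*Leila₃* c-commands the pronoun within its binding domain → coindexation would violate Principle B.
*Selin₄*: the pronoun c-commands this R-expression → coindexation would violate Principle C on *Selin₄*.
*Amara₅* and the pronoun do not c-command one another → neither Principle B nor Principle C is at stake; coindexation permitted.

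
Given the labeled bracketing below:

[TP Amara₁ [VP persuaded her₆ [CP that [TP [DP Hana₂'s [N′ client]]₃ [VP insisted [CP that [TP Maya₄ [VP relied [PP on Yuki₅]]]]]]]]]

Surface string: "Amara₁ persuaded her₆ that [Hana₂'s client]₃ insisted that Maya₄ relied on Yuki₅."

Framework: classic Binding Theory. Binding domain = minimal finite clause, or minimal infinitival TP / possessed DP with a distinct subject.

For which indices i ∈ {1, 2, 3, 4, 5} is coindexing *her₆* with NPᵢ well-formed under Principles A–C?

none

*her* is a pronoun, so Principle B applies: it must be free in its binding domain.
Binding domain of *her₆*: the matrix TP, whose subject is Amara₁.
*Amara₁* c-commands the pronoun within its binding domain → coindexation would violate Principle B.
*Hana₂*: the pronoun c-commands this R-expression → coindexation would violate Principle C on *Hana₂*.
*[Hana₂'s client]₃*: the pronoun c-commands this R-expression → coindexation would violate Principle C on *[Hana₂'s client]₃*.
*Maya₄*: the pronoun c-commands this R-expression → coindexation would violate Principle C on *Maya₄*.
*Yuki₅*: the pronoun c-commands this R-expression → coindexation would violate Principle C on *Yuki₅*.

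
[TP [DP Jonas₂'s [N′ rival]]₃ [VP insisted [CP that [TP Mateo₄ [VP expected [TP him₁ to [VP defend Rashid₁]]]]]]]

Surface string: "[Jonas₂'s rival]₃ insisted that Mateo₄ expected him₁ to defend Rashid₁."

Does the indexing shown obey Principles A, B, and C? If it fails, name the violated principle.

The two coindexed NPs are *him₁* and *Rashid₁*.
*Rashid₁* is an R-expression. Principle C requires it to be free everywhere.
*him₁* c-commands it and carries the same index.
The R-expression is bound → Principle C violation.

Principle C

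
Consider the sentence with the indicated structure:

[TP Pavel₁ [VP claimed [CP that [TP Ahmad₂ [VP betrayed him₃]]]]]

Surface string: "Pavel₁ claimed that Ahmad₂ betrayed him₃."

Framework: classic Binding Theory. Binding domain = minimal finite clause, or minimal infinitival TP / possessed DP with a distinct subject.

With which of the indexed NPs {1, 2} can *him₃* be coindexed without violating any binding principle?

*him* is a pronoun, so Principle B applies: it must be free in its binding domain.
Binding domain of *him₃*: the embedded TP, whose subject is Ahmad₂.
*Pavel₁* c-commands the pronoun but from outside its binding domain, and is not c-commanded by it → coindexation permitted.
*Ahmad₂* c-commands the pronoun within its binding domain → coindexation would violate Principle B.

{1}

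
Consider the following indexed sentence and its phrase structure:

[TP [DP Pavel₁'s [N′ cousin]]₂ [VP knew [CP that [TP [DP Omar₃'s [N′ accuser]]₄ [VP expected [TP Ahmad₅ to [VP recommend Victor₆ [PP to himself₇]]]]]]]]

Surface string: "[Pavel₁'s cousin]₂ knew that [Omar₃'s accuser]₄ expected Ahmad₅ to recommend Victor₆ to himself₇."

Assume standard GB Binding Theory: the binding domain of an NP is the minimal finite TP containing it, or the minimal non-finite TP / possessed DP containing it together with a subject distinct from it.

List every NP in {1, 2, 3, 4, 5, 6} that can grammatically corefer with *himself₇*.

{5, 6}

*himself* is an anaphor, so Principle A applies: it must be bound in its binding domain.
Binding domain of *himself₇*: the embedded TP, whose subject is Ahmad₅.
*Pavel₁* does not c-command the anaphor → cannot bind it.
*[Pavel₁'s cousin]₂* c-commands the anaphor but is outside its binding domain → cannot satisfy Principle A.
*Omar₃* does not c-command the anaphor → cannot bind it.
*[Omar₃'s accuser]₄* c-commands the anaphor but is outside its binding domain → cannot satisfy Principle A.
*Ahmad₅* c-commands the anaphor within its binding domain → licit binder.
*Victor₆* c-commands the anaphor within its binding domain → licit binder.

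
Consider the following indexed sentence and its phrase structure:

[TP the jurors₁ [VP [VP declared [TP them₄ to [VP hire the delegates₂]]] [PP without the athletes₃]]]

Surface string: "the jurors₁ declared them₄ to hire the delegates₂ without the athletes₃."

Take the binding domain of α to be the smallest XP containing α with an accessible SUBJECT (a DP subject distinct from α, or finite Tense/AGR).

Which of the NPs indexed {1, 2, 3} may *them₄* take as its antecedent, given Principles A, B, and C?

*them* is a pronoun, so Principle B applies: it must be free in its binding domain.
Binding domain of *them₄*: the matrix TP, whose subject is the jurors₁.
*the jurors₁* c-commands the pronoun within its binding domain → coindexation would violate Principle B.
*the delegates₂*: the pronoun c-commands this R-expression → coindexation would violate Principle C on *the delegates₂*.
*the athletes₃* and the pronoun do not c-command one another → neither Principle B nor Principle C is at stake; coindexation permitted.

{3}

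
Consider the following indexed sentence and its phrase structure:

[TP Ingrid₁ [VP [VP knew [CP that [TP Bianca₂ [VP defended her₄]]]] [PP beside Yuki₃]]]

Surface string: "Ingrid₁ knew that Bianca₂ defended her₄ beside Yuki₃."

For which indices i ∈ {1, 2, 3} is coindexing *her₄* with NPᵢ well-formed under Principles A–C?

{1, 3}

*her* is a pronoun, so Principle B applies: it must be free in its binding domain.
Binding domain of *her₄*: the embedded TP, whose subject is Bianca₂.
*Ingrid₁* c-commands the pronoun but from outside its binding domain, and is not c-commanded by it → coindexation permitted.
*Bianca₂* c-commands the pronoun within its binding domain → coindexation would violate Principle B.
*Yuki₃* and the pronoun do not c-command one another → neither Principle B nor Principle C is at stake; coindexation permitted.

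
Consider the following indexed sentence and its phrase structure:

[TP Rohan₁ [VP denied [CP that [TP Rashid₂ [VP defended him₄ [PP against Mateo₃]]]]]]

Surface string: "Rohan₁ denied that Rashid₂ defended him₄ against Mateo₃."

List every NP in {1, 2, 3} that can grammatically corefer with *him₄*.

*him* is a pronoun, so Principle B applies: it must be free in its binding domain.
Binding domain of *him₄*: the embedded TP, whose subject is Rashid₂.
*Rohan₁* c-commands the pronoun but from outside its binding domain, and is not c-commanded by it → coindexation permitted.
*Rashid₂* c-commands the pronoun within its binding domain → coindexation would violate Principle B.
*Mateo₃*: the pronoun c-commands this R-expression → coindexation would violate Principle C on *Mateo₃*.

{1}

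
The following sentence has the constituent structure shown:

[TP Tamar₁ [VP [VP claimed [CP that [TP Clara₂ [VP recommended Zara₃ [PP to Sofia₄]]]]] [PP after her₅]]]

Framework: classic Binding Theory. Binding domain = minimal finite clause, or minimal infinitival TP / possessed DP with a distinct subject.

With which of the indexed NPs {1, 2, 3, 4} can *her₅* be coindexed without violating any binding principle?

*her* is a pronoun, so Principle B applies: it must be free in its binding domain.
Binding domain of *her₅*: the matrix TP, whose subject is Tamar₁.
*Tamar₁* c-commands the pronoun within its binding domain → coindexation would violate Principle B.
*Clara₂* and the pronoun do not c-command one another → neither Principle B nor Principle C is at stake; coindexation permitted.
*Zara₃* and the pronoun do not c-command one another → neither Principle B nor Principle C is at stake; coindexation permitted.
*Sofia₄* and the pronoun do not c-command one another → neither Principle B nor Principle C is at stake; coindexation permitted.

{2, 3, 4}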